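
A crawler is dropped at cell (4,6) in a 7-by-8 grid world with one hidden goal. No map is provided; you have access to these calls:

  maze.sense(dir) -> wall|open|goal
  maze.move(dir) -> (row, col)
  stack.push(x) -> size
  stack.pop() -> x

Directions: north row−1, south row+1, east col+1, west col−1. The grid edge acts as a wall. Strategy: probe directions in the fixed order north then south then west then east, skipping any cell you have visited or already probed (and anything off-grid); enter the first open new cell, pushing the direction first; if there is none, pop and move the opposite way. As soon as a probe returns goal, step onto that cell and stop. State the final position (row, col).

[in] maze.sense dir: north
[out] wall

[in] maze.sense dir: south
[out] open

[in] stack.push x: south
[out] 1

[in] maze.move dir: south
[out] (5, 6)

[in] maze.sense dir: south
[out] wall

[in] maze.sense dir: west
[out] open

[in] stack.push x: west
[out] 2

[in] maze.move dir: west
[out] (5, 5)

[in] maze.sense dir: north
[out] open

[in] stack.push x: north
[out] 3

[in] maze.move dir: north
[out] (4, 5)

[in] maze.sense dir: north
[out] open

[in] stack.push x: north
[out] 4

[in] maze.move dir: north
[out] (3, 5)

[in] maze.sense dir: north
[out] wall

[in] maze.sense dir: west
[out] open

[in] stack.push x: west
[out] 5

[in] maze.move dir: west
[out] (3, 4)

[in] maze.sense dir: north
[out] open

[in] stack.push x: north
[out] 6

[in] maze.move dir: north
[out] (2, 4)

[in] maze.sense dir: north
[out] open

[in] stack.push x: north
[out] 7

[in] maze.move dir: north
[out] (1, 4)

[in] maze.sense dir: north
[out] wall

[in] maze.sense dir: west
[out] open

[in] stack.push x: west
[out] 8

[in] maze.move dir: west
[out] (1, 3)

[in] maze.sense dir: north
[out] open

[in] stack.push x: north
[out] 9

[in] maze.move dir: north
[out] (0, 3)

[in] maze.sense dir: west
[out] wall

[in] stack.pop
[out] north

[in] maze.move dir: south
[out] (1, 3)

[in] maze.sense dir: south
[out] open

[in] stack.push x: south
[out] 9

[in] maze.move dir: south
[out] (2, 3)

[in] maze.sense dir: south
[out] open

[in] stack.push x: south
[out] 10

[in] maze.move dir: south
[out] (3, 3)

[in] maze.sense dir: south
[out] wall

[in] maze.sense dir: west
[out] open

[in] stack.push x: west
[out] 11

[in] maze.move dir: west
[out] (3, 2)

[in] maze.sense dir: north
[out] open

[in] stack.push x: north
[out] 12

[in] maze.move dir: north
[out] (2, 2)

[in] maze.sense dir: north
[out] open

[in] stack.push x: north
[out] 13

[in] maze.move dir: north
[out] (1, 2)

[in] maze.sense dir: west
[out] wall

[in] stack.pop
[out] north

[in] maze.move dir: south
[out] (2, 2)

[in] maze.sense dir: west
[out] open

[in] stack.push x: west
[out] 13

[in] maze.move dir: west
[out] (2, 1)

[in] maze.sense dir: south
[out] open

[in] stack.push x: south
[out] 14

[in] maze.move dir: south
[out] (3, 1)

[in] maze.sense dir: south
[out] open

[in] stack.push x: south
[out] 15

[in] maze.move dir: south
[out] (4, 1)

[in] maze.sense dir: south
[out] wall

[in] maze.sense dir: west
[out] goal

[in] maze.move dir: west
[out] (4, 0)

Answer: (4, 0)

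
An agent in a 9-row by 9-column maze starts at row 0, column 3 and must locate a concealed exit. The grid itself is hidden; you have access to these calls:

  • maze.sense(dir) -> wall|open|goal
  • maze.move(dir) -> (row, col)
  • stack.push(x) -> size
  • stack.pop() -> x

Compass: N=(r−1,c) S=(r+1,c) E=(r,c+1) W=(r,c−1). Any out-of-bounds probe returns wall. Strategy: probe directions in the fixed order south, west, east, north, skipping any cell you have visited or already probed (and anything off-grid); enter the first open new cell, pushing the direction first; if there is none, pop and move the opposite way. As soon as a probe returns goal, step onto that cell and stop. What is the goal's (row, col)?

-> sense(dir→south)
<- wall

-> sense(dir→west)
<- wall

-> sense(dir→east)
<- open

-> push(x→east)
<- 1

-> move(dir→east)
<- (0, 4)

-> sense(dir→south)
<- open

-> push(x→south)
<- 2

-> move(dir→south)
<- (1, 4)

-> sense(dir→south)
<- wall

-> sense(dir→east)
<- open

-> push(x→east)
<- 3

-> move(dir→east)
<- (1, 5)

-> sense(dir→south)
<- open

-> push(x→south)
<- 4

-> move(dir→south)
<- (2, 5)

-> sense(dir→south)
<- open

-> push(x→south)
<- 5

-> move(dir→south)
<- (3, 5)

-> sense(dir→south)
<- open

-> push(x→south)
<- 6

-> move(dir→south)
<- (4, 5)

-> sense(dir→south)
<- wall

-> sense(dir→west)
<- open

-> push(x→west)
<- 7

-> move(dir→west)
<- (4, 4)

-> sense(dir→south)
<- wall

-> sense(dir→west)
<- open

-> push(x→west)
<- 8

-> move(dir→west)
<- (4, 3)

-> sense(dir→south)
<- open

-> push(x→south)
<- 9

-> move(dir→south)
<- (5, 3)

-> sense(dir→south)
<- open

-> push(x→south)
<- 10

-> move(dir→south)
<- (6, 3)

-> sense(dir→south)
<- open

-> push(x→south)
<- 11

-> move(dir→south)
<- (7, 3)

-> sense(dir→south)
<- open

-> push(x→south)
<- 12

-> move(dir→south)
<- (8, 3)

-> sense(dir→west)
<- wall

-> sense(dir→east)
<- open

-> push(x→east)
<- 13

-> move(dir→east)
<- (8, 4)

-> sense(dir→east)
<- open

-> push(x→east)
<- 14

-> move(dir→east)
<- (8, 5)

-> sense(dir→east)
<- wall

-> sense(dir→north)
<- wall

-> pop()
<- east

-> move(dir→west)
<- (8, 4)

-> sense(dir→north)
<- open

-> push(x→north)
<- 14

-> move(dir→north)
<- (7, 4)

-> sense(dir→north)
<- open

-> push(x→north)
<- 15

-> move(dir→north)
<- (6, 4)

-> sense(dir→east)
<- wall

-> pop()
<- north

-> move(dir→south)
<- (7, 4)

-> pop()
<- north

-> move(dir→south)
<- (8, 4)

-> pop()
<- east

-> move(dir→west)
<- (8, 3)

-> pop()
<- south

-> move(dir→north)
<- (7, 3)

-> sense(dir→west)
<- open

-> push(x→west)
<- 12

-> move(dir→west)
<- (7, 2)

-> sense(dir→west)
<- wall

-> sense(dir→north)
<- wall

-> pop()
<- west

-> move(dir→east)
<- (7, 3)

-> pop()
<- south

-> move(dir→north)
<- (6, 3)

-> pop()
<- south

-> move(dir→north)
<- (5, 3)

-> sense(dir→west)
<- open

-> push(x→west)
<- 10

-> move(dir→west)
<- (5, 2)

-> sense(dir→west)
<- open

-> push(x→west)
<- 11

-> move(dir→west)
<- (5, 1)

-> sense(dir→south)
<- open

-> push(x→south)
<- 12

-> move(dir→south)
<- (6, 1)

-> sense(dir→west)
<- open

-> push(x→west)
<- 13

-> move(dir→west)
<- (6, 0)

-> sense(dir→south)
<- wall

-> sense(dir→north)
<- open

-> push(x→north)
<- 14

-> move(dir→north)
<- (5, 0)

-> sense(dir→north)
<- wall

-> pop()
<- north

-> move(dir→south)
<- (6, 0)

-> pop()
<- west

-> move(dir→east)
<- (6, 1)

-> pop()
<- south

-> move(dir→north)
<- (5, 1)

-> sense(dir→north)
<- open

-> push(x→north)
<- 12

-> move(dir→north)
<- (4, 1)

-> sense(dir→east)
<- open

-> push(x→east)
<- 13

-> move(dir→east)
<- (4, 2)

-> sense(dir→north)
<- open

-> push(x→north)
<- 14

-> move(dir→north)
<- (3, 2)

-> sense(dir→west)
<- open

-> push(x→west)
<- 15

-> move(dir→west)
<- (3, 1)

-> sense(dir→west)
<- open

-> push(x→west)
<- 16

-> move(dir→west)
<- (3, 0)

-> sense(dir→north)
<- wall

-> pop()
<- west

-> move(dir→east)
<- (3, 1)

-> sense(dir→north)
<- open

-> push(x→north)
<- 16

-> move(dir→north)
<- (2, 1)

-> sense(dir→east)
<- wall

-> sense(dir→north)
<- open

-> push(x→north)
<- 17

-> move(dir→north)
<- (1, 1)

-> sense(dir→west)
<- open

-> push(x→west)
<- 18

-> move(dir→west)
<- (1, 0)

-> sense(dir→north)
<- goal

-> move(dir→north)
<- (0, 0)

Answer: (0, 0)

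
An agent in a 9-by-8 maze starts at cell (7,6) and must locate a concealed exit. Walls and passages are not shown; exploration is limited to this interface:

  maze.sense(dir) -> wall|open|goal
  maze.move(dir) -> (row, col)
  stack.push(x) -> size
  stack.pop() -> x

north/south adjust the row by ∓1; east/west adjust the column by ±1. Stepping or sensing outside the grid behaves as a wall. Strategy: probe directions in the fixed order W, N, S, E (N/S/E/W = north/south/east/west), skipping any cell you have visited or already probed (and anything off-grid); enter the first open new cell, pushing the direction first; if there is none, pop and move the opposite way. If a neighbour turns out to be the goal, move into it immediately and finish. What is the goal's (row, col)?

Do: sense[dir='west']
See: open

Do: push[x='west']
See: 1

Do: move[dir='west']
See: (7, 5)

Do: sense[dir='west']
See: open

Do: push[x='west']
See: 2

Do: move[dir='west']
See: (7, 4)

Do: sense[dir='west']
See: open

Do: push[x='west']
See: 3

Do: move[dir='west']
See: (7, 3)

Do: sense[dir='west']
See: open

Do: push[x='west']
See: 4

Do: move[dir='west']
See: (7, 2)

Do: sense[dir='west']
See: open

Do: push[x='west']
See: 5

Do: move[dir='west']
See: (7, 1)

Do: sense[dir='west']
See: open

Do: push[x='west']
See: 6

Do: move[dir='west']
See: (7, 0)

Do: sense[dir='north']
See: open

Do: push[x='north']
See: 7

Do: move[dir='north']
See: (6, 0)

Do: sense[dir='north']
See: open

Do: push[x='north']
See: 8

Do: move[dir='north']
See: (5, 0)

Do: sense[dir='north']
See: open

Do: push[x='north']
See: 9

Do: move[dir='north']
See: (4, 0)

Do: sense[dir='north']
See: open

Do: push[x='north']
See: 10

Do: move[dir='north']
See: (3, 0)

Do: sense[dir='north']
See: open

Do: push[x='north']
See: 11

Do: move[dir='north']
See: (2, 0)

Do: sense[dir='north']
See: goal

Do: move[dir='north']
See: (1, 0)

Answer: (1, 0)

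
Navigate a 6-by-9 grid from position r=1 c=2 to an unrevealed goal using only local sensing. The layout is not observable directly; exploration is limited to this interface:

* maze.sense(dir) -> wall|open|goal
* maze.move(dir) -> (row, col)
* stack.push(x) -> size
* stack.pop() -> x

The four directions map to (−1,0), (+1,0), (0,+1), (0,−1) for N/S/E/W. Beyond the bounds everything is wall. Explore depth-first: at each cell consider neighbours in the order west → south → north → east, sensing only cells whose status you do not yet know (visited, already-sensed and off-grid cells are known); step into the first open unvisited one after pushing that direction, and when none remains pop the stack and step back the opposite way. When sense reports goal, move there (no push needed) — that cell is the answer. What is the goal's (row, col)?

$ maze.sense west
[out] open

$ stack.push west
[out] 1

$ maze.move west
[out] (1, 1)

$ maze.sense west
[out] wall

$ maze.sense south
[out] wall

$ maze.sense north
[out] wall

$ stack.pop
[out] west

$ maze.move east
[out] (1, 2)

$ maze.sense south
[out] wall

$ maze.sense north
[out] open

$ stack.push north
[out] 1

$ maze.move north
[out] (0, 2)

$ maze.sense east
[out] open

$ stack.push east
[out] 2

$ maze.move east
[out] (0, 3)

$ maze.sense south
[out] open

$ stack.push south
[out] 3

$ maze.move south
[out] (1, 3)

$ maze.sense south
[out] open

$ stack.push south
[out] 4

$ maze.move south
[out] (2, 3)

$ maze.sense south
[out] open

$ stack.push south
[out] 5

$ maze.move south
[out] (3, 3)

$ maze.sense west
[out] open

$ stack.push west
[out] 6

$ maze.move west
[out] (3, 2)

$ maze.sense west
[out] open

$ stack.push west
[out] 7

$ maze.move west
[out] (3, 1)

$ maze.sense west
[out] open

$ stack.push west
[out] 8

$ maze.move west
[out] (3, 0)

$ maze.sense south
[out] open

$ stack.push south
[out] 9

$ maze.move south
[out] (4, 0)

$ maze.sense south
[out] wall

$ maze.sense east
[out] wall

$ stack.pop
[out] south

$ maze.move north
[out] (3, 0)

$ maze.sense north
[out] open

$ stack.push north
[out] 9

$ maze.move north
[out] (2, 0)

$ stack.pop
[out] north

$ maze.move south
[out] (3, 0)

$ stack.pop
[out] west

$ maze.move east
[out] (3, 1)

$ stack.pop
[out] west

$ maze.move east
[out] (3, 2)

$ maze.sense south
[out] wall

$ stack.pop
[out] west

$ maze.move east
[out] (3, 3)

$ maze.sense south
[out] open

$ stack.push south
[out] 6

$ maze.move south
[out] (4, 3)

$ maze.sense south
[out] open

$ stack.push south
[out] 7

$ maze.move south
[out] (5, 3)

$ maze.sense west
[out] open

$ stack.push west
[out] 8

$ maze.move west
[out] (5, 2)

$ maze.sense west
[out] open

$ stack.push west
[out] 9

$ maze.move west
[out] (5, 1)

$ stack.pop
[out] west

$ maze.move east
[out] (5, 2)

$ stack.pop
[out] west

$ maze.move east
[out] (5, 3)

$ maze.sense east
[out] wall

$ stack.pop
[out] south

$ maze.move north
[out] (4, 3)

$ maze.sense east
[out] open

$ stack.push east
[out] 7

$ maze.move east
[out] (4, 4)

$ maze.sense north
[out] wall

$ maze.sense east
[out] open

$ stack.push east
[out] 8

$ maze.move east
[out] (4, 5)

$ maze.sense south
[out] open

$ stack.push south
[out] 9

$ maze.move south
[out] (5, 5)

$ maze.sense east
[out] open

$ stack.push east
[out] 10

$ maze.move east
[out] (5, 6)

$ maze.sense north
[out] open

$ stack.push north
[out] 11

$ maze.move north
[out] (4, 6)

$ maze.sense north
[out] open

$ stack.push north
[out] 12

$ maze.move north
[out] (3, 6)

$ maze.sense west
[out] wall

$ maze.sense north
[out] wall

$ maze.sense east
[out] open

$ stack.push east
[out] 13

$ maze.move east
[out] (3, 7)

$ maze.sense south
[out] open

$ stack.push south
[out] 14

$ maze.move south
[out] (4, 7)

$ maze.sense south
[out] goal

$ maze.move south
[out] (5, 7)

Answer: (5, 7)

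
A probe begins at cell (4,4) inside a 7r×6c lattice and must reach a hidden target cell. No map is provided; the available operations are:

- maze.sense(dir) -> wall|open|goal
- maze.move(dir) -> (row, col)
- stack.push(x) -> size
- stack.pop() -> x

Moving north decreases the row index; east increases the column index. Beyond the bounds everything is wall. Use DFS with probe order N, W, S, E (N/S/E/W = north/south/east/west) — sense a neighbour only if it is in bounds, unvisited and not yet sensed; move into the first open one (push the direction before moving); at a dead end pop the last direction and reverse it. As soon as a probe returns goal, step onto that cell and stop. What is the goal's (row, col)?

>>> sense dir: north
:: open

>>> push x: north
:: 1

>>> move dir: north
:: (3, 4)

>>> sense dir: north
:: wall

>>> sense dir: west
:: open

>>> push x: west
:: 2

>>> move dir: west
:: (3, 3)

>>> sense dir: north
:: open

>>> push x: north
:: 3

>>> move dir: north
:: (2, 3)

>>> sense dir: north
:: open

>>> push x: north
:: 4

>>> move dir: north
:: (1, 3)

>>> sense dir: north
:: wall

>>> sense dir: west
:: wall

>>> sense dir: east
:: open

>>> push x: east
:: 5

>>> move dir: east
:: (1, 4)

>>> sense dir: north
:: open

>>> push x: north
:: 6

>>> move dir: north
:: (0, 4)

>>> sense dir: east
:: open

>>> push x: east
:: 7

>>> move dir: east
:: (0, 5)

>>> sense dir: south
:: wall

>>> pop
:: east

>>> move dir: west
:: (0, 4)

>>> pop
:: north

>>> move dir: south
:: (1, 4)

>>> pop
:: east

>>> move dir: west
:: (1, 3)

>>> pop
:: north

>>> move dir: south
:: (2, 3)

>>> sense dir: west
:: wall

>>> pop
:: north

>>> move dir: south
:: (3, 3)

>>> sense dir: west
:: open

>>> push x: west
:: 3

>>> move dir: west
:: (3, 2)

>>> sense dir: west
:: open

>>> push x: west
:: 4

>>> move dir: west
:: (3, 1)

>>> sense dir: north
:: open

>>> push x: north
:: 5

>>> move dir: north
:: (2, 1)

>>> sense dir: north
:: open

>>> push x: north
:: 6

>>> move dir: north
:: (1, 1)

>>> sense dir: north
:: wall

>>> sense dir: west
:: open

>>> push x: west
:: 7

>>> move dir: west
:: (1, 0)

>>> sense dir: north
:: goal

>>> move dir: north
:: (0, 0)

Answer: (0, 0)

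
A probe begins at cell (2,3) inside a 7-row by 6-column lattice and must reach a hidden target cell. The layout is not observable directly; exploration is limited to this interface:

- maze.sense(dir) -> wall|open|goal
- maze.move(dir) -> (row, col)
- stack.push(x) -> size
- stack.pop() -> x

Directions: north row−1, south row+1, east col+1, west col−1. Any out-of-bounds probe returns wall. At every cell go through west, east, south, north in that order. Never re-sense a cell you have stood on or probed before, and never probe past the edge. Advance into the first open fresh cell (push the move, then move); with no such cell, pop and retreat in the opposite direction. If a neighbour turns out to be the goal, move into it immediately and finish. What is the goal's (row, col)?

I run maze.sense on dir→west, — result: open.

I try stack.push on x→west, — result: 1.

Now I run maze.move on dir→west, and see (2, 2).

I try maze.sense on dir→west, — result: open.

Using stack.push on x→west, which returns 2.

I invoke maze.move on dir→west, → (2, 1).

I use maze.sense on dir→west, → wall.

Using maze.sense on dir→south, : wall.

Then maze.sense on dir→north, giving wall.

Using stack.pop, and get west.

I use maze.move on dir→east, and get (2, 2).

I use maze.sense on dir→south, yielding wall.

I run maze.sense on dir→north, → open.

I use stack.push on x→north, giving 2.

Next I call maze.move on dir→north, — result: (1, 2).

I run maze.sense on dir→east, → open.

Calling stack.push on x→east, which returns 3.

I try maze.move on dir→east, which returns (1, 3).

I invoke maze.sense on dir→east, : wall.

I try maze.sense on dir→north, and observe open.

Invoking stack.push on x→north, → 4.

Now I run maze.move on dir→north, yielding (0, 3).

I try maze.sense on dir→west, — result: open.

I use stack.push on x→west, and get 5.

Calling maze.move on dir→west, which returns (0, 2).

I run maze.sense on dir→west, yielding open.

I run stack.push on x→west, and observe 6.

Next I call maze.move on dir→west, and see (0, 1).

I invoke maze.sense on dir→west, and get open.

I use stack.push on x→west, giving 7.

Using maze.move on dir→west, yielding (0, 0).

I try maze.sense on dir→south, which returns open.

Now I run stack.push on x→south, which returns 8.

Using maze.move on dir→south, → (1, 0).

Next I call stack.pop(), and observe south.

I call maze.move on dir→north, : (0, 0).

I call stack.pop(), and see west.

I try maze.move on dir→east, and see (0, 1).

Invoking stack.pop, → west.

Now I run maze.move on dir→east, yielding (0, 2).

I use stack.pop(), : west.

I invoke maze.move on dir→east, and see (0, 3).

I call maze.sense on dir→east, and see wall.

I try stack.pop(), and observe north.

I invoke maze.move on dir→south, which returns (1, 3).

I try stack.pop(), which returns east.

I use maze.move on dir→west, and observe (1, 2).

Calling stack.pop, — result: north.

Invoking maze.move on dir→south, yielding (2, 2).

Then stack.pop(), — result: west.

Next I call maze.move on dir→east, → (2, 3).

Calling maze.sense on dir→east, yielding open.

Then stack.push on x→east, yielding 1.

Next I call maze.move on dir→east, yielding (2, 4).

I use maze.sense on dir→east, and get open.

Now I run stack.push on x→east, : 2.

Invoking maze.move on dir→east, — result: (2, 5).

I try maze.sense on dir→south, — result: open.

I run stack.push on x→south, giving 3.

I use maze.move on dir→south, — result: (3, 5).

I call maze.sense on dir→west, which returns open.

I invoke stack.push on x→west, → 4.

I call maze.move on dir→west, and see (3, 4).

I run maze.sense on dir→west, — result: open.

Calling stack.push on x→west, which returns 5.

Then maze.move on dir→west, and see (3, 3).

I run maze.sense on dir→south, and get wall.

I run stack.pop(), which returns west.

I run maze.move on dir→east, giving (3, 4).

I try maze.sense on dir→south, → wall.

Then stack.pop(), and see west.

Then maze.move on dir→east, and observe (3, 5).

Calling maze.sense on dir→south, → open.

I run stack.push on x→south, — result: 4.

Invoking maze.move on dir→south, which returns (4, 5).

I run maze.sense on dir→south, : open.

I use stack.push on x→south, and see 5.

Now I run maze.move on dir→south, — result: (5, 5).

Invoking maze.sense on dir→west, and observe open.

Using stack.push on x→west, which returns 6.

I call maze.move on dir→west, yielding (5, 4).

Calling maze.sense on dir→west, and observe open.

I invoke stack.push on x→west, — result: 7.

Next I call maze.move on dir→west, and see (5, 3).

I run maze.sense on dir→west, and see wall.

Calling maze.sense on dir→south, giving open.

Now I run stack.push on x→south, yielding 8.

Invoking maze.move on dir→south, : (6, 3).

I call maze.sense on dir→west, and get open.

I invoke stack.push on x→west, — result: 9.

I call maze.move on dir→west, and observe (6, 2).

Invoking maze.sense on dir→west, — result: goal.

Then maze.move on dir→west, which returns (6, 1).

Answer: (6, 1)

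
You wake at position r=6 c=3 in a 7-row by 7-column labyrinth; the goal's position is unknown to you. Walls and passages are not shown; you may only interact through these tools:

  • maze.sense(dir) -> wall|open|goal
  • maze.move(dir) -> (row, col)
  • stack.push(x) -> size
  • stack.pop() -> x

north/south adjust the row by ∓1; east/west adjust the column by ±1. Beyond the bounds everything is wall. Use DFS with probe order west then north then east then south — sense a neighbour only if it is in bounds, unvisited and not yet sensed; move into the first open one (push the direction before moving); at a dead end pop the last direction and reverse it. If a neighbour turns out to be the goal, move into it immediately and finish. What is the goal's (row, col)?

·→ maze.sense(dir='west')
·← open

·→ stack.push(x='west')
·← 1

·→ maze.move(dir='west')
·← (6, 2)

·→ maze.sense(dir='west')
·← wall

·→ maze.sense(dir='north')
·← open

·→ stack.push(x='north')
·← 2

·→ maze.move(dir='north')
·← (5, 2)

·→ maze.sense(dir='west')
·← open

·→ stack.push(x='west')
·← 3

·→ maze.move(dir='west')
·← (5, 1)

·→ maze.sense(dir='west')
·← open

·→ stack.push(x='west')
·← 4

·→ maze.move(dir='west')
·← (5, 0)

·→ maze.sense(dir='north')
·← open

·→ stack.push(x='north')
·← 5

·→ maze.move(dir='north')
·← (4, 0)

·→ maze.sense(dir='north')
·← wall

·→ maze.sense(dir='east')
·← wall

·→ stack.pop()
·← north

·→ maze.move(dir='south')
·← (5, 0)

·→ maze.sense(dir='south')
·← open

·→ stack.push(x='south')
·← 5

·→ maze.move(dir='south')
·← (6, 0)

·→ stack.pop()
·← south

·→ maze.move(dir='north')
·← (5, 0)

·→ stack.pop()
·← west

·→ maze.move(dir='east')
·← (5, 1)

·→ stack.pop()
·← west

·→ maze.move(dir='east')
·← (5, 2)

·→ maze.sense(dir='north')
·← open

·→ stack.push(x='north')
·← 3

·→ maze.move(dir='north')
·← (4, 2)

·→ maze.sense(dir='north')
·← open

·→ stack.push(x='north')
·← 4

·→ maze.move(dir='north')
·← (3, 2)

·→ maze.sense(dir='west')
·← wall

·→ maze.sense(dir='north')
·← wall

·→ maze.sense(dir='east')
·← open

·→ stack.push(x='east')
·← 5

·→ maze.move(dir='east')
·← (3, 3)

·→ maze.sense(dir='north')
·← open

·→ stack.push(x='north')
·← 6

·→ maze.move(dir='north')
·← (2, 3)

·→ maze.sense(dir='north')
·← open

·→ stack.push(x='north')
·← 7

·→ maze.move(dir='north')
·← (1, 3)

·→ maze.sense(dir='west')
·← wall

·→ maze.sense(dir='north')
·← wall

·→ maze.sense(dir='east')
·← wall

·→ stack.pop()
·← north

·→ maze.move(dir='south')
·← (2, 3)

·→ maze.sense(dir='east')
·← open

·→ stack.push(x='east')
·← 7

·→ maze.move(dir='east')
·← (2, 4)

·→ maze.sense(dir='east')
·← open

·→ stack.push(x='east')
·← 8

·→ maze.move(dir='east')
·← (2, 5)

·→ maze.sense(dir='north')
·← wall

·→ maze.sense(dir='east')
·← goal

·→ maze.move(dir='east')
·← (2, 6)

Answer: (2, 6)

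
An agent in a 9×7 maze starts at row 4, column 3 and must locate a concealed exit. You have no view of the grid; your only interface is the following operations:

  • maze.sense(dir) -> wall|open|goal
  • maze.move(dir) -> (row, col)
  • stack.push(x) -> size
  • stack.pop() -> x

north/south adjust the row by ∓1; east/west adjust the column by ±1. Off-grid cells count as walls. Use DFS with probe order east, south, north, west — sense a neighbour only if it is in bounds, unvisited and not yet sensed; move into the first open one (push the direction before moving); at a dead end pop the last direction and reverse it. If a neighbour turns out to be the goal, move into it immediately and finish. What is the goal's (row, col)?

-> sense(east)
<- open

-> push(east)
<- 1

-> move(east)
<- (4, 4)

-> sense(east)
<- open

-> push(east)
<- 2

-> move(east)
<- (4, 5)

-> sense(east)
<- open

-> push(east)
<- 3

-> move(east)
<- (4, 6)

-> sense(south)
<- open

-> push(south)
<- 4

-> move(south)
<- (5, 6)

-> sense(south)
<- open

-> push(south)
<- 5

-> move(south)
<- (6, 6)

-> sense(south)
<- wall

-> sense(west)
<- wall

-> pop()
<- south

-> move(north)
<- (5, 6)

-> sense(west)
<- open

-> push(west)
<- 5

-> move(west)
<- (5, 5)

-> sense(west)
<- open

-> push(west)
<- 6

-> move(west)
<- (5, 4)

-> sense(south)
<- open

-> push(south)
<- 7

-> move(south)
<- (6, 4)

-> sense(south)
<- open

-> push(south)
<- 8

-> move(south)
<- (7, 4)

-> sense(east)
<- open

-> push(east)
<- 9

-> move(east)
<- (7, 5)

-> sense(south)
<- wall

-> pop()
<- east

-> move(west)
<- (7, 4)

-> sense(south)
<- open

-> push(south)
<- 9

-> move(south)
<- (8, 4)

-> sense(west)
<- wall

-> pop()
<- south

-> move(north)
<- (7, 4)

-> sense(west)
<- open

-> push(west)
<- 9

-> move(west)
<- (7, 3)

-> sense(north)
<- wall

-> sense(west)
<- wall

-> pop()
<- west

-> move(east)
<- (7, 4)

-> pop()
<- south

-> move(north)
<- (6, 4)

-> pop()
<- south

-> move(north)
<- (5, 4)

-> sense(west)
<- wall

-> pop()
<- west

-> move(east)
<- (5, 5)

-> pop()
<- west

-> move(east)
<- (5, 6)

-> pop()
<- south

-> move(north)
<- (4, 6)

-> sense(north)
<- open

-> push(north)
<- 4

-> move(north)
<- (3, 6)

-> sense(north)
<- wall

-> sense(west)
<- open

-> push(west)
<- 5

-> move(west)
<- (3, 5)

-> sense(north)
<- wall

-> sense(west)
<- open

-> push(west)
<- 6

-> move(west)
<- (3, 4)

-> sense(north)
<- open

-> push(north)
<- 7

-> move(north)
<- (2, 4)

-> sense(north)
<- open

-> push(north)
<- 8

-> move(north)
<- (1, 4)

-> sense(east)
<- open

-> push(east)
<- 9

-> move(east)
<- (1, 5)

-> sense(east)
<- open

-> push(east)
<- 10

-> move(east)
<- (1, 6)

-> sense(north)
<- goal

-> move(north)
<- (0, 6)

Answer: (0, 6)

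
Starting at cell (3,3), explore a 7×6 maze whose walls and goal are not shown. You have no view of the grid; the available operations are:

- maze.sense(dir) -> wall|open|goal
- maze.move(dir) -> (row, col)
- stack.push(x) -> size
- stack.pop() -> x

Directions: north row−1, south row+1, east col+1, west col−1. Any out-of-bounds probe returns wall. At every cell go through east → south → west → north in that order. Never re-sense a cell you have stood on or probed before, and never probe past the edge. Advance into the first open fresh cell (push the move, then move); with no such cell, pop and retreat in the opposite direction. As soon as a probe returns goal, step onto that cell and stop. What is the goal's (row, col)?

Do: maze.sense[dir=east]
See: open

Do: stack.push[x=east]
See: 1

Do: maze.move[dir=east]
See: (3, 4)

Do: maze.sense[dir=east]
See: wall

Do: maze.sense[dir=south]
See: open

Do: stack.push[x=south]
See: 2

Do: maze.move[dir=south]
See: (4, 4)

Do: maze.sense[dir=east]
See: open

Do: stack.push[x=east]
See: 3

Do: maze.move[dir=east]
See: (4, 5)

Do: maze.sense[dir=south]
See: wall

Do: stack.pop[]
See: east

Do: maze.move[dir=west]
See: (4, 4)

Do: maze.sense[dir=south]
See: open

Do: stack.push[x=south]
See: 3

Do: maze.move[dir=south]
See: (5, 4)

Do: maze.sense[dir=south]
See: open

Do: stack.push[x=south]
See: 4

Do: maze.move[dir=south]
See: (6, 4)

Do: maze.sense[dir=east]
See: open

Do: stack.push[x=east]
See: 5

Do: maze.move[dir=east]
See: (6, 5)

Do: stack.pop[]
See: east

Do: maze.move[dir=west]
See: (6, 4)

Do: maze.sense[dir=west]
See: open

Do: stack.push[x=west]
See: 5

Do: maze.move[dir=west]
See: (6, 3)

Do: maze.sense[dir=west]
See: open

Do: stack.push[x=west]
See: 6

Do: maze.move[dir=west]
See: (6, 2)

Do: maze.sense[dir=west]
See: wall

Do: maze.sense[dir=north]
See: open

Do: stack.push[x=north]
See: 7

Do: maze.move[dir=north]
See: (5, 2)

Do: maze.sense[dir=east]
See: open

Do: stack.push[x=east]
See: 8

Do: maze.move[dir=east]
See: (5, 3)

Do: maze.sense[dir=north]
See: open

Do: stack.push[x=north]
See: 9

Do: maze.move[dir=north]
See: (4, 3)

Do: maze.sense[dir=west]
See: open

Do: stack.push[x=west]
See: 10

Do: maze.move[dir=west]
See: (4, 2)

Do: maze.sense[dir=west]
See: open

Do: stack.push[x=west]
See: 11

Do: maze.move[dir=west]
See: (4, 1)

Do: maze.sense[dir=south]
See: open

Do: stack.push[x=south]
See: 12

Do: maze.move[dir=south]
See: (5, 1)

Do: maze.sense[dir=west]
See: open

Do: stack.push[x=west]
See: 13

Do: maze.move[dir=west]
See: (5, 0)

Do: maze.sense[dir=south]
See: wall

Do: maze.sense[dir=north]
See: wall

Do: stack.pop[]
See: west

Do: maze.move[dir=east]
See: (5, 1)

Do: stack.pop[]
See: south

Do: maze.move[dir=north]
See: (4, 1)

Do: maze.sense[dir=north]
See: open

Do: stack.push[x=north]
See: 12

Do: maze.move[dir=north]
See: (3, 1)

Do: maze.sense[dir=east]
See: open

Do: stack.push[x=east]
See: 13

Do: maze.move[dir=east]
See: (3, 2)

Do: maze.sense[dir=north]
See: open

Do: stack.push[x=north]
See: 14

Do: maze.move[dir=north]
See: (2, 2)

Do: maze.sense[dir=east]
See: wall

Do: maze.sense[dir=west]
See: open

Do: stack.push[x=west]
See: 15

Do: maze.move[dir=west]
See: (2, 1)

Do: maze.sense[dir=west]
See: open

Do: stack.push[x=west]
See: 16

Do: maze.move[dir=west]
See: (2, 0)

Do: maze.sense[dir=south]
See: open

Do: stack.push[x=south]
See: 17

Do: maze.move[dir=south]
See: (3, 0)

Do: stack.pop[]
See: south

Do: maze.move[dir=north]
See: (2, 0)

Do: maze.sense[dir=north]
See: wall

Do: stack.pop[]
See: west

Do: maze.move[dir=east]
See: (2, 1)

Do: maze.sense[dir=north]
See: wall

Do: stack.pop[]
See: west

Do: maze.move[dir=east]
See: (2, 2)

Do: maze.sense[dir=north]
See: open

Do: stack.push[x=north]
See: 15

Do: maze.move[dir=north]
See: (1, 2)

Do: maze.sense[dir=east]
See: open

Do: stack.push[x=east]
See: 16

Do: maze.move[dir=east]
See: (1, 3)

Do: maze.sense[dir=east]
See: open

Do: stack.push[x=east]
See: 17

Do: maze.move[dir=east]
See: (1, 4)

Do: maze.sense[dir=east]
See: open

Do: stack.push[x=east]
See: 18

Do: maze.move[dir=east]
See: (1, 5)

Do: maze.sense[dir=south]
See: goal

Do: maze.move[dir=south]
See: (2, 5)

Answer: (2, 5)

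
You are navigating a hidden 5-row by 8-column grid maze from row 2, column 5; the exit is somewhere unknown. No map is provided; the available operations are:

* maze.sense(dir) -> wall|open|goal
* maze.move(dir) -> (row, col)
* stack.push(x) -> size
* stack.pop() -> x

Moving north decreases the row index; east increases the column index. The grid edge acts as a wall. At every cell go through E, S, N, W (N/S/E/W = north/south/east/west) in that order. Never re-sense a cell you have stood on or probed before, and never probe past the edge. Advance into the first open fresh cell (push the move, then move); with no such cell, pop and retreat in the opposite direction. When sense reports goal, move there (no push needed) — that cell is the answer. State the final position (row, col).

-- 1. sense(dir=east) ~> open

-- 2. push(x=east) ~> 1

-- 3. move(dir=east) ~> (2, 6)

-- 4. sense(dir=east) ~> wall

-- 5. sense(dir=south) ~> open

-- 6. push(x=south) ~> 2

-- 7. move(dir=south) ~> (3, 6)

-- 8. sense(dir=east) ~> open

-- 9. push(x=east) ~> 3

-- 10. move(dir=east) ~> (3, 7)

-- 11. sense(dir=south) ~> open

-- 12. push(x=south) ~> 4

-- 13. move(dir=south) ~> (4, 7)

-- 14. sense(dir=west) ~> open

-- 15. push(x=west) ~> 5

-- 16. move(dir=west) ~> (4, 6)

-- 17. sense(dir=west) ~> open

-- 18. push(x=west) ~> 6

-- 19. move(dir=west) ~> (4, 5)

-- 20. sense(dir=north) ~> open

-- 21. push(x=north) ~> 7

-- 22. move(dir=north) ~> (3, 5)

-- 23. sense(dir=west) ~> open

-- 24. push(x=west) ~> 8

-- 25. move(dir=west) ~> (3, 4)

-- 26. sense(dir=south) ~> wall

-- 27. sense(dir=north) ~> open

-- 28. push(x=north) ~> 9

-- 29. move(dir=north) ~> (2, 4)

-- 30. sense(dir=north) ~> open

-- 31. push(x=north) ~> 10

-- 32. move(dir=north) ~> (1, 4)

-- 33. sense(dir=east) ~> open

-- 34. push(x=east) ~> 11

-- 35. move(dir=east) ~> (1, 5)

-- 36. sense(dir=east) ~> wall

-- 37. sense(dir=north) ~> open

-- 38. push(x=north) ~> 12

-- 39. move(dir=north) ~> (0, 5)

-- 40. sense(dir=east) ~> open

-- 41. push(x=east) ~> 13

-- 42. move(dir=east) ~> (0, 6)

-- 43. sense(dir=east) ~> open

-- 44. push(x=east) ~> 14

-- 45. move(dir=east) ~> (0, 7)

-- 46. sense(dir=south) ~> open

-- 47. push(x=south) ~> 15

-- 48. move(dir=south) ~> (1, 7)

-- 49. pop() ~> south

-- 50. move(dir=north) ~> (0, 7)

-- 51. pop() ~> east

-- 52. move(dir=west) ~> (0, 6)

-- 53. pop() ~> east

-- 54. move(dir=west) ~> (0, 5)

-- 55. sense(dir=west) ~> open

-- 56. push(x=west) ~> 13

-- 57. move(dir=west) ~> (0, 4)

-- 58. sense(dir=west) ~> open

-- 59. push(x=west) ~> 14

-- 60. move(dir=west) ~> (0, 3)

-- 61. sense(dir=south) ~> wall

-- 62. sense(dir=west) ~> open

-- 63. push(x=west) ~> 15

-- 64. move(dir=west) ~> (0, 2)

-- 65. sense(dir=south) ~> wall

-- 66. sense(dir=west) ~> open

-- 67. push(x=west) ~> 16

-- 68. move(dir=west) ~> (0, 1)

-- 69. sense(dir=south) ~> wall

-- 70. sense(dir=west) ~> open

-- 71. push(x=west) ~> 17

-- 72. move(dir=west) ~> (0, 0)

-- 73. sense(dir=south) ~> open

-- 74. push(x=south) ~> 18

-- 75. move(dir=south) ~> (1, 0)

-- 76. sense(dir=south) ~> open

-- 77. push(x=south) ~> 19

-- 78. move(dir=south) ~> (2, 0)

-- 79. sense(dir=east) ~> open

-- 80. push(x=east) ~> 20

-- 81. move(dir=east) ~> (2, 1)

-- 82. sense(dir=east) ~> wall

-- 83. sense(dir=south) ~> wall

-- 84. pop() ~> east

-- 85. move(dir=west) ~> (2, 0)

-- 86. sense(dir=south) ~> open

-- 87. push(x=south) ~> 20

-- 88. move(dir=south) ~> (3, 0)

-- 89. sense(dir=south) ~> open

-- 90. push(x=south) ~> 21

-- 91. move(dir=south) ~> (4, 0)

-- 92. sense(dir=east) ~> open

-- 93. push(x=east) ~> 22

-- 94. move(dir=east) ~> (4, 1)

-- 95. sense(dir=east) ~> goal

-- 96. move(dir=east) ~> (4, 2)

Answer: (4, 2)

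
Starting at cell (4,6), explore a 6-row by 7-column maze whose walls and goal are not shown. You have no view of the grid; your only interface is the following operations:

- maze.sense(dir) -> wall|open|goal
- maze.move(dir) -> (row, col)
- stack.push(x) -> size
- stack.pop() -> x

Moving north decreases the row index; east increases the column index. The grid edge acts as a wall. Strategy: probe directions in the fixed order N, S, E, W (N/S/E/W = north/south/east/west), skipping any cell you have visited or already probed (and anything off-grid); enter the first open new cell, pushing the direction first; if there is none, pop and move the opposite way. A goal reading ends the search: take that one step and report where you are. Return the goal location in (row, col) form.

! maze.sense(dir=north) == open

! stack.push(x=north) == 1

! maze.move(dir=north) == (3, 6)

! maze.sense(dir=north) == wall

! maze.sense(dir=west) == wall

! stack.pop() == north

! maze.move(dir=south) == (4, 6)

! maze.sense(dir=south) == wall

! maze.sense(dir=west) == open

! stack.push(x=west) == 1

! maze.move(dir=west) == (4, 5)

! maze.sense(dir=south) == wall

! maze.sense(dir=west) == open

! stack.push(x=west) == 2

! maze.move(dir=west) == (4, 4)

! maze.sense(dir=north) == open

! stack.push(x=north) == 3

! maze.move(dir=north) == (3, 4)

! maze.sense(dir=north) == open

! stack.push(x=north) == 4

! maze.move(dir=north) == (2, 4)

! maze.sense(dir=north) == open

! stack.push(x=north) == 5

! maze.move(dir=north) == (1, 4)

! maze.sense(dir=north) == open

! stack.push(x=north) == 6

! maze.move(dir=north) == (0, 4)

! maze.sense(dir=east) == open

! stack.push(x=east) == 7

! maze.move(dir=east) == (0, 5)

! maze.sense(dir=south) == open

! stack.push(x=south) == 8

! maze.move(dir=south) == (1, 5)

! maze.sense(dir=south) == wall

! maze.sense(dir=east) == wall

! stack.pop() == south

! maze.move(dir=north) == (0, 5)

! maze.sense(dir=east) == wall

! stack.pop() == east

! maze.move(dir=west) == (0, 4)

! maze.sense(dir=west) == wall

! stack.pop() == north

! maze.move(dir=south) == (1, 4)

! maze.sense(dir=west) == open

! stack.push(x=west) == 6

! maze.move(dir=west) == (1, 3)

! maze.sense(dir=south) == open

! stack.push(x=south) == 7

! maze.move(dir=south) == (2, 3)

! maze.sense(dir=south) == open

! stack.push(x=south) == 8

! maze.move(dir=south) == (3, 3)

! maze.sense(dir=south) == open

! stack.push(x=south) == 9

! maze.move(dir=south) == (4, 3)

! maze.sense(dir=south) == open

! stack.push(x=south) == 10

! maze.move(dir=south) == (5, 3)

! maze.sense(dir=east) == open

! stack.push(x=east) == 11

! maze.move(dir=east) == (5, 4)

! stack.pop() == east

! maze.move(dir=west) == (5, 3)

! maze.sense(dir=west) == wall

! stack.pop() == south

! maze.move(dir=north) == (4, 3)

! maze.sense(dir=west) == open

! stack.push(x=west) == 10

! maze.move(dir=west) == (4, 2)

! maze.sense(dir=north) == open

! stack.push(x=north) == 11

! maze.move(dir=north) == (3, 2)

! maze.sense(dir=north) == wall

! maze.sense(dir=west) == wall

! stack.pop() == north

! maze.move(dir=south) == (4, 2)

! maze.sense(dir=west) == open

! stack.push(x=west) == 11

! maze.move(dir=west) == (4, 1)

! maze.sense(dir=south) == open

! stack.push(x=south) == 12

! maze.move(dir=south) == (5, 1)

! maze.sense(dir=west) == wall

! stack.pop() == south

! maze.move(dir=north) == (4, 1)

! maze.sense(dir=west) == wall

! stack.pop() == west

! maze.move(dir=east) == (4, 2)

! stack.pop() == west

! maze.move(dir=east) == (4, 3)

! stack.pop() == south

! maze.move(dir=north) == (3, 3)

! stack.pop() == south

! maze.move(dir=north) == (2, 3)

! stack.pop() == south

! maze.move(dir=north) == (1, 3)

! maze.sense(dir=west) == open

! stack.push(x=west) == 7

! maze.move(dir=west) == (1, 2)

! maze.sense(dir=north) == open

! stack.push(x=north) == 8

! maze.move(dir=north) == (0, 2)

! maze.sense(dir=west) == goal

! maze.move(dir=west) == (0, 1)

Answer: (0, 1)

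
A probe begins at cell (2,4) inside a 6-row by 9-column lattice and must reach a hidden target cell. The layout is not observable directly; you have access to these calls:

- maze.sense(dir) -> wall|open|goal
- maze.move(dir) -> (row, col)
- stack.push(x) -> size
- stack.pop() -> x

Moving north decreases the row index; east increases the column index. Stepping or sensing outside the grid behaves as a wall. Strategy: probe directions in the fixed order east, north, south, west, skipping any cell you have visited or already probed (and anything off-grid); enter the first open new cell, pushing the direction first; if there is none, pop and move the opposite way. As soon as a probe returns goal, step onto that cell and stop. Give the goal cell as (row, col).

I invoke maze.sense(dir: east), which returns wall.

Next I call maze.sense(dir: north), yielding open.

Using stack.push(x: north), → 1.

Invoking maze.move(dir: north), → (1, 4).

I call maze.sense(dir: east), yielding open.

I call stack.push(x: east), giving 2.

I call maze.move(dir: east), : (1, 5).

I use maze.sense(dir: east), : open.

I try stack.push(x: east), → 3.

I invoke maze.move(dir: east), yielding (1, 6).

I call maze.sense(dir: east), yielding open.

I use stack.push(x: east), — result: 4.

I invoke maze.move(dir: east), giving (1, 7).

Using maze.sense(dir: east), : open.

I try stack.push(x: east), — result: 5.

I use maze.move(dir: east), — result: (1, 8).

I call maze.sense(dir: north), which returns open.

I call stack.push(x: north), giving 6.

I try maze.move(dir: north), yielding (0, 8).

I invoke maze.sense(dir: west), and see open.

I try stack.push(x: west), and see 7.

I call maze.move(dir: west), : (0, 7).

Using maze.sense(dir: west), which returns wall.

I run stack.pop(), and observe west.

Using maze.move(dir: east), yielding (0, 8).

I invoke stack.pop(), and get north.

I use maze.move(dir: south), : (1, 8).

Using maze.sense(dir: south), yielding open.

I run stack.push(x: south), and observe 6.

Calling maze.move(dir: south), : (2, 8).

I try maze.sense(dir: south), and get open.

Next I call stack.push(x: south), yielding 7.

I use maze.move(dir: south), — result: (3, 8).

Invoking maze.sense(dir: south), : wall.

Now I run maze.sense(dir: west), and get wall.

I use stack.pop(), which returns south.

Next I call maze.move(dir: north), and observe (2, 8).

I use maze.sense(dir: west), giving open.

I try stack.push(x: west), → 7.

I use maze.move(dir: west), giving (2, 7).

I try maze.sense(dir: west), yielding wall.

I invoke stack.pop, yielding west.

Then maze.move(dir: east), yielding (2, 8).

Now I run stack.pop(), giving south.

Now I run maze.move(dir: north), and see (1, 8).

Using stack.pop(), → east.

Next I call maze.move(dir: west), — result: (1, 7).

I try stack.pop(), yielding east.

I invoke maze.move(dir: west), and see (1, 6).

I invoke stack.pop, — result: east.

I run maze.move(dir: west), and get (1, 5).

Then maze.sense(dir: north), and observe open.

Using stack.push(x: north), yielding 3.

Calling maze.move(dir: north), : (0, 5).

Invoking maze.sense(dir: west), and observe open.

Calling stack.push(x: west), — result: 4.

Now I run maze.move(dir: west), → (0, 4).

Now I run maze.sense(dir: west), — result: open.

Using stack.push(x: west), and observe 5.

I try maze.move(dir: west), which returns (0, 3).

Invoking maze.sense(dir: south), giving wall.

I run maze.sense(dir: west), and get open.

Calling stack.push(x: west), yielding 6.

Now I run maze.move(dir: west), : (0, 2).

I use maze.sense(dir: south), → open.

I call stack.push(x: south), and observe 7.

Invoking maze.move(dir: south), giving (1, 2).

Then maze.sense(dir: south), → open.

Invoking stack.push(x: south), — result: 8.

I use maze.move(dir: south), giving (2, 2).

Next I call maze.sense(dir: east), and get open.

I try stack.push(x: east), which returns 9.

I invoke maze.move(dir: east), giving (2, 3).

Next I call maze.sense(dir: south), and observe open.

I call stack.push(x: south), and get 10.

I invoke maze.move(dir: south), — result: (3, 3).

Calling maze.sense(dir: east), and observe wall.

I run maze.sense(dir: south), → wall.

I try maze.sense(dir: west), which returns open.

I call stack.push(x: west), giving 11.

I invoke maze.move(dir: west), and observe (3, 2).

I try maze.sense(dir: south), which returns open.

Invoking stack.push(x: south), which returns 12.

Next I call maze.move(dir: south), giving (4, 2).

Next I call maze.sense(dir: south), giving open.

Next I call stack.push(x: south), : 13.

I run maze.move(dir: south), which returns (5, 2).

I run maze.sense(dir: east), and observe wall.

I invoke maze.sense(dir: west), : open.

I call stack.push(x: west), yielding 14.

Now I run maze.move(dir: west), giving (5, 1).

Now I run maze.sense(dir: north), giving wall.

Then maze.sense(dir: west), — result: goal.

I run maze.move(dir: west), and get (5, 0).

Answer: (5, 0)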